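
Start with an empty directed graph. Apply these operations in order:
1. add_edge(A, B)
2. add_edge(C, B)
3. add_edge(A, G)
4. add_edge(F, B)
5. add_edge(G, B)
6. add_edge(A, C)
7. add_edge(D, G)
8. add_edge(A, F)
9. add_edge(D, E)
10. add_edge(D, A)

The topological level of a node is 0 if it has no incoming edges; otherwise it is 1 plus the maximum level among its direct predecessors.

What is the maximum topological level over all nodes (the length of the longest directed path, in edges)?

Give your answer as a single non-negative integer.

Answer: 3

Derivation:
Op 1: add_edge(A, B). Edges now: 1
Op 2: add_edge(C, B). Edges now: 2
Op 3: add_edge(A, G). Edges now: 3
Op 4: add_edge(F, B). Edges now: 4
Op 5: add_edge(G, B). Edges now: 5
Op 6: add_edge(A, C). Edges now: 6
Op 7: add_edge(D, G). Edges now: 7
Op 8: add_edge(A, F). Edges now: 8
Op 9: add_edge(D, E). Edges now: 9
Op 10: add_edge(D, A). Edges now: 10
Compute levels (Kahn BFS):
  sources (in-degree 0): D
  process D: level=0
    D->A: in-degree(A)=0, level(A)=1, enqueue
    D->E: in-degree(E)=0, level(E)=1, enqueue
    D->G: in-degree(G)=1, level(G)>=1
  process A: level=1
    A->B: in-degree(B)=3, level(B)>=2
    A->C: in-degree(C)=0, level(C)=2, enqueue
    A->F: in-degree(F)=0, level(F)=2, enqueue
    A->G: in-degree(G)=0, level(G)=2, enqueue
  process E: level=1
  process C: level=2
    C->B: in-degree(B)=2, level(B)>=3
  process F: level=2
    F->B: in-degree(B)=1, level(B)>=3
  process G: level=2
    G->B: in-degree(B)=0, level(B)=3, enqueue
  process B: level=3
All levels: A:1, B:3, C:2, D:0, E:1, F:2, G:2
max level = 3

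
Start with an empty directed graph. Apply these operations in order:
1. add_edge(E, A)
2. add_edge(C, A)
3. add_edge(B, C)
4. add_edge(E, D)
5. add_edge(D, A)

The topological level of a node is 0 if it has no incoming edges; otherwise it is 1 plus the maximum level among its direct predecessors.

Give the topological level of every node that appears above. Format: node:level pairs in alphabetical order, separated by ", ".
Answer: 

Answer: A:2, B:0, C:1, D:1, E:0

Derivation:
Op 1: add_edge(E, A). Edges now: 1
Op 2: add_edge(C, A). Edges now: 2
Op 3: add_edge(B, C). Edges now: 3
Op 4: add_edge(E, D). Edges now: 4
Op 5: add_edge(D, A). Edges now: 5
Compute levels (Kahn BFS):
  sources (in-degree 0): B, E
  process B: level=0
    B->C: in-degree(C)=0, level(C)=1, enqueue
  process E: level=0
    E->A: in-degree(A)=2, level(A)>=1
    E->D: in-degree(D)=0, level(D)=1, enqueue
  process C: level=1
    C->A: in-degree(A)=1, level(A)>=2
  process D: level=1
    D->A: in-degree(A)=0, level(A)=2, enqueue
  process A: level=2
All levels: A:2, B:0, C:1, D:1, E:0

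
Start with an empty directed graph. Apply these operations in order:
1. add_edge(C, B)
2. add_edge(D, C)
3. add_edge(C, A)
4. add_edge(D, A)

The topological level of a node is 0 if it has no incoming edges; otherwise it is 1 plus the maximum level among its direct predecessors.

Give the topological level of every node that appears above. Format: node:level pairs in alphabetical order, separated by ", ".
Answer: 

Op 1: add_edge(C, B). Edges now: 1
Op 2: add_edge(D, C). Edges now: 2
Op 3: add_edge(C, A). Edges now: 3
Op 4: add_edge(D, A). Edges now: 4
Compute levels (Kahn BFS):
  sources (in-degree 0): D
  process D: level=0
    D->A: in-degree(A)=1, level(A)>=1
    D->C: in-degree(C)=0, level(C)=1, enqueue
  process C: level=1
    C->A: in-degree(A)=0, level(A)=2, enqueue
    C->B: in-degree(B)=0, level(B)=2, enqueue
  process A: level=2
  process B: level=2
All levels: A:2, B:2, C:1, D:0

Answer: A:2, B:2, C:1, D:0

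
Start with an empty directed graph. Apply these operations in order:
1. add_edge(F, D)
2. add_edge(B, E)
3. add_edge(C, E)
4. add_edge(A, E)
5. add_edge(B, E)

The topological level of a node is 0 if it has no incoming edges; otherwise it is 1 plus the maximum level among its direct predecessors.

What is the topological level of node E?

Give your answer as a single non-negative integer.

Op 1: add_edge(F, D). Edges now: 1
Op 2: add_edge(B, E). Edges now: 2
Op 3: add_edge(C, E). Edges now: 3
Op 4: add_edge(A, E). Edges now: 4
Op 5: add_edge(B, E) (duplicate, no change). Edges now: 4
Compute levels (Kahn BFS):
  sources (in-degree 0): A, B, C, F
  process A: level=0
    A->E: in-degree(E)=2, level(E)>=1
  process B: level=0
    B->E: in-degree(E)=1, level(E)>=1
  process C: level=0
    C->E: in-degree(E)=0, level(E)=1, enqueue
  process F: level=0
    F->D: in-degree(D)=0, level(D)=1, enqueue
  process E: level=1
  process D: level=1
All levels: A:0, B:0, C:0, D:1, E:1, F:0
level(E) = 1

Answer: 1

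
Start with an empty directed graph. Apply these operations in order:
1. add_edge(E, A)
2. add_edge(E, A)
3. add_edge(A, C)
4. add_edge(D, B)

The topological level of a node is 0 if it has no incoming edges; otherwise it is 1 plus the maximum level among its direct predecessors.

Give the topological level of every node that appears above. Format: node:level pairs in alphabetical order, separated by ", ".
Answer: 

Op 1: add_edge(E, A). Edges now: 1
Op 2: add_edge(E, A) (duplicate, no change). Edges now: 1
Op 3: add_edge(A, C). Edges now: 2
Op 4: add_edge(D, B). Edges now: 3
Compute levels (Kahn BFS):
  sources (in-degree 0): D, E
  process D: level=0
    D->B: in-degree(B)=0, level(B)=1, enqueue
  process E: level=0
    E->A: in-degree(A)=0, level(A)=1, enqueue
  process B: level=1
  process A: level=1
    A->C: in-degree(C)=0, level(C)=2, enqueue
  process C: level=2
All levels: A:1, B:1, C:2, D:0, E:0

Answer: A:1, B:1, C:2, D:0, E:0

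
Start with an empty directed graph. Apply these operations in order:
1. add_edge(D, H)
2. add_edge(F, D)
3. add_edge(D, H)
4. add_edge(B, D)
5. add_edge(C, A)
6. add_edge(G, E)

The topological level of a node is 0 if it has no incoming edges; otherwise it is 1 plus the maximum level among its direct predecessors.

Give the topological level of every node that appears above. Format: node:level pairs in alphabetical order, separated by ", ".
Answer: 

Answer: A:1, B:0, C:0, D:1, E:1, F:0, G:0, H:2

Derivation:
Op 1: add_edge(D, H). Edges now: 1
Op 2: add_edge(F, D). Edges now: 2
Op 3: add_edge(D, H) (duplicate, no change). Edges now: 2
Op 4: add_edge(B, D). Edges now: 3
Op 5: add_edge(C, A). Edges now: 4
Op 6: add_edge(G, E). Edges now: 5
Compute levels (Kahn BFS):
  sources (in-degree 0): B, C, F, G
  process B: level=0
    B->D: in-degree(D)=1, level(D)>=1
  process C: level=0
    C->A: in-degree(A)=0, level(A)=1, enqueue
  process F: level=0
    F->D: in-degree(D)=0, level(D)=1, enqueue
  process G: level=0
    G->E: in-degree(E)=0, level(E)=1, enqueue
  process A: level=1
  process D: level=1
    D->H: in-degree(H)=0, level(H)=2, enqueue
  process E: level=1
  process H: level=2
All levels: A:1, B:0, C:0, D:1, E:1, F:0, G:0, H:2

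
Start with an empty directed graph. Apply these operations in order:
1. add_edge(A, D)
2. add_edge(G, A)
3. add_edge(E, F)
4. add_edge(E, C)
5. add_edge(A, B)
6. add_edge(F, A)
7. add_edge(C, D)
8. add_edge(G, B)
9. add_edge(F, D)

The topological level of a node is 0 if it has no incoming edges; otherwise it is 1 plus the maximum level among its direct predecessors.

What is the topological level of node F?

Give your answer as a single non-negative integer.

Answer: 1

Derivation:
Op 1: add_edge(A, D). Edges now: 1
Op 2: add_edge(G, A). Edges now: 2
Op 3: add_edge(E, F). Edges now: 3
Op 4: add_edge(E, C). Edges now: 4
Op 5: add_edge(A, B). Edges now: 5
Op 6: add_edge(F, A). Edges now: 6
Op 7: add_edge(C, D). Edges now: 7
Op 8: add_edge(G, B). Edges now: 8
Op 9: add_edge(F, D). Edges now: 9
Compute levels (Kahn BFS):
  sources (in-degree 0): E, G
  process E: level=0
    E->C: in-degree(C)=0, level(C)=1, enqueue
    E->F: in-degree(F)=0, level(F)=1, enqueue
  process G: level=0
    G->A: in-degree(A)=1, level(A)>=1
    G->B: in-degree(B)=1, level(B)>=1
  process C: level=1
    C->D: in-degree(D)=2, level(D)>=2
  process F: level=1
    F->A: in-degree(A)=0, level(A)=2, enqueue
    F->D: in-degree(D)=1, level(D)>=2
  process A: level=2
    A->B: in-degree(B)=0, level(B)=3, enqueue
    A->D: in-degree(D)=0, level(D)=3, enqueue
  process B: level=3
  process D: level=3
All levels: A:2, B:3, C:1, D:3, E:0, F:1, G:0
level(F) = 1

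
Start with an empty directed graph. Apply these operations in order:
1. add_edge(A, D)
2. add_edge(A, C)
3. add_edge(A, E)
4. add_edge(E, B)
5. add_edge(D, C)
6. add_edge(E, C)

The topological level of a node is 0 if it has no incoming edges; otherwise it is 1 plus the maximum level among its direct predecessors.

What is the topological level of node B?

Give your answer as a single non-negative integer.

Op 1: add_edge(A, D). Edges now: 1
Op 2: add_edge(A, C). Edges now: 2
Op 3: add_edge(A, E). Edges now: 3
Op 4: add_edge(E, B). Edges now: 4
Op 5: add_edge(D, C). Edges now: 5
Op 6: add_edge(E, C). Edges now: 6
Compute levels (Kahn BFS):
  sources (in-degree 0): A
  process A: level=0
    A->C: in-degree(C)=2, level(C)>=1
    A->D: in-degree(D)=0, level(D)=1, enqueue
    A->E: in-degree(E)=0, level(E)=1, enqueue
  process D: level=1
    D->C: in-degree(C)=1, level(C)>=2
  process E: level=1
    E->B: in-degree(B)=0, level(B)=2, enqueue
    E->C: in-degree(C)=0, level(C)=2, enqueue
  process B: level=2
  process C: level=2
All levels: A:0, B:2, C:2, D:1, E:1
level(B) = 2

Answer: 2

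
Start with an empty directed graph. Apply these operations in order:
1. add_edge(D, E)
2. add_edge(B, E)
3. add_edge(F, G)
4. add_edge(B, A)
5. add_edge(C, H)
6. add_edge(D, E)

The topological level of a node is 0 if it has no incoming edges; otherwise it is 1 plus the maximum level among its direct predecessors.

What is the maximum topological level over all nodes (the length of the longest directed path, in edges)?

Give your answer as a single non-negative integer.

Op 1: add_edge(D, E). Edges now: 1
Op 2: add_edge(B, E). Edges now: 2
Op 3: add_edge(F, G). Edges now: 3
Op 4: add_edge(B, A). Edges now: 4
Op 5: add_edge(C, H). Edges now: 5
Op 6: add_edge(D, E) (duplicate, no change). Edges now: 5
Compute levels (Kahn BFS):
  sources (in-degree 0): B, C, D, F
  process B: level=0
    B->A: in-degree(A)=0, level(A)=1, enqueue
    B->E: in-degree(E)=1, level(E)>=1
  process C: level=0
    C->H: in-degree(H)=0, level(H)=1, enqueue
  process D: level=0
    D->E: in-degree(E)=0, level(E)=1, enqueue
  process F: level=0
    F->G: in-degree(G)=0, level(G)=1, enqueue
  process A: level=1
  process H: level=1
  process E: level=1
  process G: level=1
All levels: A:1, B:0, C:0, D:0, E:1, F:0, G:1, H:1
max level = 1

Answer: 1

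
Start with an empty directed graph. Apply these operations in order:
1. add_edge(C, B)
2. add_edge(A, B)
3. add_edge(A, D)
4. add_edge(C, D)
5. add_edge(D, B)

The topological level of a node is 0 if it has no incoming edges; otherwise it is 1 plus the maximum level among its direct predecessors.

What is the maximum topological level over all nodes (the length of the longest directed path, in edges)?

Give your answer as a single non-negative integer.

Op 1: add_edge(C, B). Edges now: 1
Op 2: add_edge(A, B). Edges now: 2
Op 3: add_edge(A, D). Edges now: 3
Op 4: add_edge(C, D). Edges now: 4
Op 5: add_edge(D, B). Edges now: 5
Compute levels (Kahn BFS):
  sources (in-degree 0): A, C
  process A: level=0
    A->B: in-degree(B)=2, level(B)>=1
    A->D: in-degree(D)=1, level(D)>=1
  process C: level=0
    C->B: in-degree(B)=1, level(B)>=1
    C->D: in-degree(D)=0, level(D)=1, enqueue
  process D: level=1
    D->B: in-degree(B)=0, level(B)=2, enqueue
  process B: level=2
All levels: A:0, B:2, C:0, D:1
max level = 2

Answer: 2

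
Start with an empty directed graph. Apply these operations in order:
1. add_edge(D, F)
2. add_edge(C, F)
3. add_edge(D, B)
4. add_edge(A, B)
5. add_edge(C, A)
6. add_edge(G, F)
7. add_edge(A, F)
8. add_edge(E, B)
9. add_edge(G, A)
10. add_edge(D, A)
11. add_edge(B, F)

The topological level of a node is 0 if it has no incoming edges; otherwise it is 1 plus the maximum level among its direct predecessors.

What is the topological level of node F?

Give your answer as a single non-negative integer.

Answer: 3

Derivation:
Op 1: add_edge(D, F). Edges now: 1
Op 2: add_edge(C, F). Edges now: 2
Op 3: add_edge(D, B). Edges now: 3
Op 4: add_edge(A, B). Edges now: 4
Op 5: add_edge(C, A). Edges now: 5
Op 6: add_edge(G, F). Edges now: 6
Op 7: add_edge(A, F). Edges now: 7
Op 8: add_edge(E, B). Edges now: 8
Op 9: add_edge(G, A). Edges now: 9
Op 10: add_edge(D, A). Edges now: 10
Op 11: add_edge(B, F). Edges now: 11
Compute levels (Kahn BFS):
  sources (in-degree 0): C, D, E, G
  process C: level=0
    C->A: in-degree(A)=2, level(A)>=1
    C->F: in-degree(F)=4, level(F)>=1
  process D: level=0
    D->A: in-degree(A)=1, level(A)>=1
    D->B: in-degree(B)=2, level(B)>=1
    D->F: in-degree(F)=3, level(F)>=1
  process E: level=0
    E->B: in-degree(B)=1, level(B)>=1
  process G: level=0
    G->A: in-degree(A)=0, level(A)=1, enqueue
    G->F: in-degree(F)=2, level(F)>=1
  process A: level=1
    A->B: in-degree(B)=0, level(B)=2, enqueue
    A->F: in-degree(F)=1, level(F)>=2
  process B: level=2
    B->F: in-degree(F)=0, level(F)=3, enqueue
  process F: level=3
All levels: A:1, B:2, C:0, D:0, E:0, F:3, G:0
level(F) = 3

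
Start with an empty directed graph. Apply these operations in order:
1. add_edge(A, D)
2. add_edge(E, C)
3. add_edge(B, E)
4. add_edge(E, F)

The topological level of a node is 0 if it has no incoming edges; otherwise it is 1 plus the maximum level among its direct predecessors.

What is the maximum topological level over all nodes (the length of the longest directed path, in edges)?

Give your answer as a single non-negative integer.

Op 1: add_edge(A, D). Edges now: 1
Op 2: add_edge(E, C). Edges now: 2
Op 3: add_edge(B, E). Edges now: 3
Op 4: add_edge(E, F). Edges now: 4
Compute levels (Kahn BFS):
  sources (in-degree 0): A, B
  process A: level=0
    A->D: in-degree(D)=0, level(D)=1, enqueue
  process B: level=0
    B->E: in-degree(E)=0, level(E)=1, enqueue
  process D: level=1
  process E: level=1
    E->C: in-degree(C)=0, level(C)=2, enqueue
    E->F: in-degree(F)=0, level(F)=2, enqueue
  process C: level=2
  process F: level=2
All levels: A:0, B:0, C:2, D:1, E:1, F:2
max level = 2

Answer: 2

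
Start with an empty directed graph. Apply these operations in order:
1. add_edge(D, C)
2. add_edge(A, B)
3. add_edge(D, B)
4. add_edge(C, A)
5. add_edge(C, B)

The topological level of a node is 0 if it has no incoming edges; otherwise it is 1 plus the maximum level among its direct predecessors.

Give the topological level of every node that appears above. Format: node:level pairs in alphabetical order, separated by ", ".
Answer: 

Answer: A:2, B:3, C:1, D:0

Derivation:
Op 1: add_edge(D, C). Edges now: 1
Op 2: add_edge(A, B). Edges now: 2
Op 3: add_edge(D, B). Edges now: 3
Op 4: add_edge(C, A). Edges now: 4
Op 5: add_edge(C, B). Edges now: 5
Compute levels (Kahn BFS):
  sources (in-degree 0): D
  process D: level=0
    D->B: in-degree(B)=2, level(B)>=1
    D->C: in-degree(C)=0, level(C)=1, enqueue
  process C: level=1
    C->A: in-degree(A)=0, level(A)=2, enqueue
    C->B: in-degree(B)=1, level(B)>=2
  process A: level=2
    A->B: in-degree(B)=0, level(B)=3, enqueue
  process B: level=3
All levels: A:2, B:3, C:1, D:0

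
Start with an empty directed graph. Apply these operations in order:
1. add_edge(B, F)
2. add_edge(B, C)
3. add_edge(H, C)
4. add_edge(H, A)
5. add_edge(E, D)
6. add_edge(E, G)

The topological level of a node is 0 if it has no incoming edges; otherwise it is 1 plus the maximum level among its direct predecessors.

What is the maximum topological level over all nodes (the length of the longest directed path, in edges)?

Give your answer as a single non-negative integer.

Answer: 1

Derivation:
Op 1: add_edge(B, F). Edges now: 1
Op 2: add_edge(B, C). Edges now: 2
Op 3: add_edge(H, C). Edges now: 3
Op 4: add_edge(H, A). Edges now: 4
Op 5: add_edge(E, D). Edges now: 5
Op 6: add_edge(E, G). Edges now: 6
Compute levels (Kahn BFS):
  sources (in-degree 0): B, E, H
  process B: level=0
    B->C: in-degree(C)=1, level(C)>=1
    B->F: in-degree(F)=0, level(F)=1, enqueue
  process E: level=0
    E->D: in-degree(D)=0, level(D)=1, enqueue
    E->G: in-degree(G)=0, level(G)=1, enqueue
  process H: level=0
    H->A: in-degree(A)=0, level(A)=1, enqueue
    H->C: in-degree(C)=0, level(C)=1, enqueue
  process F: level=1
  process D: level=1
  process G: level=1
  process A: level=1
  process C: level=1
All levels: A:1, B:0, C:1, D:1, E:0, F:1, G:1, H:0
max level = 1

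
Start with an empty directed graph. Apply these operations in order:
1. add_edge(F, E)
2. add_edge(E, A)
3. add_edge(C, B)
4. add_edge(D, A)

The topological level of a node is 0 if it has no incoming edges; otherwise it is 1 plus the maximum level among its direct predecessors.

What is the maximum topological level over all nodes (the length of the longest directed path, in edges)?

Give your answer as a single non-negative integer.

Op 1: add_edge(F, E). Edges now: 1
Op 2: add_edge(E, A). Edges now: 2
Op 3: add_edge(C, B). Edges now: 3
Op 4: add_edge(D, A). Edges now: 4
Compute levels (Kahn BFS):
  sources (in-degree 0): C, D, F
  process C: level=0
    C->B: in-degree(B)=0, level(B)=1, enqueue
  process D: level=0
    D->A: in-degree(A)=1, level(A)>=1
  process F: level=0
    F->E: in-degree(E)=0, level(E)=1, enqueue
  process B: level=1
  process E: level=1
    E->A: in-degree(A)=0, level(A)=2, enqueue
  process A: level=2
All levels: A:2, B:1, C:0, D:0, E:1, F:0
max level = 2

Answer: 2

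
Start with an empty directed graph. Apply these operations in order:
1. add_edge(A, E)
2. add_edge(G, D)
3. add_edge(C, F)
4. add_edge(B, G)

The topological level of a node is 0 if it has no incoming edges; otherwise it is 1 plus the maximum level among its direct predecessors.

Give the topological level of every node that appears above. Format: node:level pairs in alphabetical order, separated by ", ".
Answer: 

Answer: A:0, B:0, C:0, D:2, E:1, F:1, G:1

Derivation:
Op 1: add_edge(A, E). Edges now: 1
Op 2: add_edge(G, D). Edges now: 2
Op 3: add_edge(C, F). Edges now: 3
Op 4: add_edge(B, G). Edges now: 4
Compute levels (Kahn BFS):
  sources (in-degree 0): A, B, C
  process A: level=0
    A->E: in-degree(E)=0, level(E)=1, enqueue
  process B: level=0
    B->G: in-degree(G)=0, level(G)=1, enqueue
  process C: level=0
    C->F: in-degree(F)=0, level(F)=1, enqueue
  process E: level=1
  process G: level=1
    G->D: in-degree(D)=0, level(D)=2, enqueue
  process F: level=1
  process D: level=2
All levels: A:0, B:0, C:0, D:2, E:1, F:1, G:1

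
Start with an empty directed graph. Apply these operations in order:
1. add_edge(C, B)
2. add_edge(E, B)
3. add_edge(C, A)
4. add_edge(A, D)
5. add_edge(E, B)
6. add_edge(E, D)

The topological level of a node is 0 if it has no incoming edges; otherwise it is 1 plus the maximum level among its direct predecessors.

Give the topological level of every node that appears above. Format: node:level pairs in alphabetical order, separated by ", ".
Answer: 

Answer: A:1, B:1, C:0, D:2, E:0

Derivation:
Op 1: add_edge(C, B). Edges now: 1
Op 2: add_edge(E, B). Edges now: 2
Op 3: add_edge(C, A). Edges now: 3
Op 4: add_edge(A, D). Edges now: 4
Op 5: add_edge(E, B) (duplicate, no change). Edges now: 4
Op 6: add_edge(E, D). Edges now: 5
Compute levels (Kahn BFS):
  sources (in-degree 0): C, E
  process C: level=0
    C->A: in-degree(A)=0, level(A)=1, enqueue
    C->B: in-degree(B)=1, level(B)>=1
  process E: level=0
    E->B: in-degree(B)=0, level(B)=1, enqueue
    E->D: in-degree(D)=1, level(D)>=1
  process A: level=1
    A->D: in-degree(D)=0, level(D)=2, enqueue
  process B: level=1
  process D: level=2
All levels: A:1, B:1, C:0, D:2, E:0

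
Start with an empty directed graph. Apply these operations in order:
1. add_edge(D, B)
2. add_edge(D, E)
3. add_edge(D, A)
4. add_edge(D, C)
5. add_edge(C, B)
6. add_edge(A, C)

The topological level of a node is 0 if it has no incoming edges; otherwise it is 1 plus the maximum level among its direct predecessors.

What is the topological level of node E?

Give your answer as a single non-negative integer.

Op 1: add_edge(D, B). Edges now: 1
Op 2: add_edge(D, E). Edges now: 2
Op 3: add_edge(D, A). Edges now: 3
Op 4: add_edge(D, C). Edges now: 4
Op 5: add_edge(C, B). Edges now: 5
Op 6: add_edge(A, C). Edges now: 6
Compute levels (Kahn BFS):
  sources (in-degree 0): D
  process D: level=0
    D->A: in-degree(A)=0, level(A)=1, enqueue
    D->B: in-degree(B)=1, level(B)>=1
    D->C: in-degree(C)=1, level(C)>=1
    D->E: in-degree(E)=0, level(E)=1, enqueue
  process A: level=1
    A->C: in-degree(C)=0, level(C)=2, enqueue
  process E: level=1
  process C: level=2
    C->B: in-degree(B)=0, level(B)=3, enqueue
  process B: level=3
All levels: A:1, B:3, C:2, D:0, E:1
level(E) = 1

Answer: 1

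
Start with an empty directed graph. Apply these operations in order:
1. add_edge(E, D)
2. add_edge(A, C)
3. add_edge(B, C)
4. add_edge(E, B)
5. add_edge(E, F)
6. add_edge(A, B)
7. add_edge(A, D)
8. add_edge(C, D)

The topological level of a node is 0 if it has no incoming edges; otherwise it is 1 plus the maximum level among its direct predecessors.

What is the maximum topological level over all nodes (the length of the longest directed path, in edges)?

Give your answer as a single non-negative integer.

Answer: 3

Derivation:
Op 1: add_edge(E, D). Edges now: 1
Op 2: add_edge(A, C). Edges now: 2
Op 3: add_edge(B, C). Edges now: 3
Op 4: add_edge(E, B). Edges now: 4
Op 5: add_edge(E, F). Edges now: 5
Op 6: add_edge(A, B). Edges now: 6
Op 7: add_edge(A, D). Edges now: 7
Op 8: add_edge(C, D). Edges now: 8
Compute levels (Kahn BFS):
  sources (in-degree 0): A, E
  process A: level=0
    A->B: in-degree(B)=1, level(B)>=1
    A->C: in-degree(C)=1, level(C)>=1
    A->D: in-degree(D)=2, level(D)>=1
  process E: level=0
    E->B: in-degree(B)=0, level(B)=1, enqueue
    E->D: in-degree(D)=1, level(D)>=1
    E->F: in-degree(F)=0, level(F)=1, enqueue
  process B: level=1
    B->C: in-degree(C)=0, level(C)=2, enqueue
  process F: level=1
  process C: level=2
    C->D: in-degree(D)=0, level(D)=3, enqueue
  process D: level=3
All levels: A:0, B:1, C:2, D:3, E:0, F:1
max level = 3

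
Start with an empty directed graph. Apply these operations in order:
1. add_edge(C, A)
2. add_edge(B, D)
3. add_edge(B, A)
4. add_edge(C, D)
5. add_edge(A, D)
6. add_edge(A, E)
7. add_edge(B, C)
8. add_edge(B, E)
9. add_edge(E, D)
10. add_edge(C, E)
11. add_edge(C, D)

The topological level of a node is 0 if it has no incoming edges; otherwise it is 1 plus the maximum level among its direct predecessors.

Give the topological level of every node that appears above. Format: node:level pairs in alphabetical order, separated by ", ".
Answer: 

Op 1: add_edge(C, A). Edges now: 1
Op 2: add_edge(B, D). Edges now: 2
Op 3: add_edge(B, A). Edges now: 3
Op 4: add_edge(C, D). Edges now: 4
Op 5: add_edge(A, D). Edges now: 5
Op 6: add_edge(A, E). Edges now: 6
Op 7: add_edge(B, C). Edges now: 7
Op 8: add_edge(B, E). Edges now: 8
Op 9: add_edge(E, D). Edges now: 9
Op 10: add_edge(C, E). Edges now: 10
Op 11: add_edge(C, D) (duplicate, no change). Edges now: 10
Compute levels (Kahn BFS):
  sources (in-degree 0): B
  process B: level=0
    B->A: in-degree(A)=1, level(A)>=1
    B->C: in-degree(C)=0, level(C)=1, enqueue
    B->D: in-degree(D)=3, level(D)>=1
    B->E: in-degree(E)=2, level(E)>=1
  process C: level=1
    C->A: in-degree(A)=0, level(A)=2, enqueue
    C->D: in-degree(D)=2, level(D)>=2
    C->E: in-degree(E)=1, level(E)>=2
  process A: level=2
    A->D: in-degree(D)=1, level(D)>=3
    A->E: in-degree(E)=0, level(E)=3, enqueue
  process E: level=3
    E->D: in-degree(D)=0, level(D)=4, enqueue
  process D: level=4
All levels: A:2, B:0, C:1, D:4, E:3

Answer: A:2, B:0, C:1, D:4, E:3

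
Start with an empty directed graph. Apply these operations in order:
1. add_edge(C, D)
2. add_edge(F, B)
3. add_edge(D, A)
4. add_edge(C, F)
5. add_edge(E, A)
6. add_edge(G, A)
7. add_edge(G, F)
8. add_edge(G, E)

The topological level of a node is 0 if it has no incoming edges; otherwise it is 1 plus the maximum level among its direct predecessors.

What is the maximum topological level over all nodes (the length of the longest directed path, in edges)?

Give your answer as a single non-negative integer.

Op 1: add_edge(C, D). Edges now: 1
Op 2: add_edge(F, B). Edges now: 2
Op 3: add_edge(D, A). Edges now: 3
Op 4: add_edge(C, F). Edges now: 4
Op 5: add_edge(E, A). Edges now: 5
Op 6: add_edge(G, A). Edges now: 6
Op 7: add_edge(G, F). Edges now: 7
Op 8: add_edge(G, E). Edges now: 8
Compute levels (Kahn BFS):
  sources (in-degree 0): C, G
  process C: level=0
    C->D: in-degree(D)=0, level(D)=1, enqueue
    C->F: in-degree(F)=1, level(F)>=1
  process G: level=0
    G->A: in-degree(A)=2, level(A)>=1
    G->E: in-degree(E)=0, level(E)=1, enqueue
    G->F: in-degree(F)=0, level(F)=1, enqueue
  process D: level=1
    D->A: in-degree(A)=1, level(A)>=2
  process E: level=1
    E->A: in-degree(A)=0, level(A)=2, enqueue
  process F: level=1
    F->B: in-degree(B)=0, level(B)=2, enqueue
  process A: level=2
  process B: level=2
All levels: A:2, B:2, C:0, D:1, E:1, F:1, G:0
max level = 2

Answer: 2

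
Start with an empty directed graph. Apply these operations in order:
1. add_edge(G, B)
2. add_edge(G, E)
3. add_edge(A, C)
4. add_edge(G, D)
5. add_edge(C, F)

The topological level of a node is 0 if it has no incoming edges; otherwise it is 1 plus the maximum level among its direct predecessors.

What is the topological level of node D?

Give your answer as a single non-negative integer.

Answer: 1

Derivation:
Op 1: add_edge(G, B). Edges now: 1
Op 2: add_edge(G, E). Edges now: 2
Op 3: add_edge(A, C). Edges now: 3
Op 4: add_edge(G, D). Edges now: 4
Op 5: add_edge(C, F). Edges now: 5
Compute levels (Kahn BFS):
  sources (in-degree 0): A, G
  process A: level=0
    A->C: in-degree(C)=0, level(C)=1, enqueue
  process G: level=0
    G->B: in-degree(B)=0, level(B)=1, enqueue
    G->D: in-degree(D)=0, level(D)=1, enqueue
    G->E: in-degree(E)=0, level(E)=1, enqueue
  process C: level=1
    C->F: in-degree(F)=0, level(F)=2, enqueue
  process B: level=1
  process D: level=1
  process E: level=1
  process F: level=2
All levels: A:0, B:1, C:1, D:1, E:1, F:2, G:0
level(D) = 1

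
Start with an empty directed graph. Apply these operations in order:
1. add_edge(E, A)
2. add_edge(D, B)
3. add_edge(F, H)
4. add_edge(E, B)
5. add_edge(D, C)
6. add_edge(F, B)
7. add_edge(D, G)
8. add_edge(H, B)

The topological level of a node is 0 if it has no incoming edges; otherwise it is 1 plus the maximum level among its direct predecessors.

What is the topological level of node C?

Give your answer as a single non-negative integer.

Op 1: add_edge(E, A). Edges now: 1
Op 2: add_edge(D, B). Edges now: 2
Op 3: add_edge(F, H). Edges now: 3
Op 4: add_edge(E, B). Edges now: 4
Op 5: add_edge(D, C). Edges now: 5
Op 6: add_edge(F, B). Edges now: 6
Op 7: add_edge(D, G). Edges now: 7
Op 8: add_edge(H, B). Edges now: 8
Compute levels (Kahn BFS):
  sources (in-degree 0): D, E, F
  process D: level=0
    D->B: in-degree(B)=3, level(B)>=1
    D->C: in-degree(C)=0, level(C)=1, enqueue
    D->G: in-degree(G)=0, level(G)=1, enqueue
  process E: level=0
    E->A: in-degree(A)=0, level(A)=1, enqueue
    E->B: in-degree(B)=2, level(B)>=1
  process F: level=0
    F->B: in-degree(B)=1, level(B)>=1
    F->H: in-degree(H)=0, level(H)=1, enqueue
  process C: level=1
  process G: level=1
  process A: level=1
  process H: level=1
    H->B: in-degree(B)=0, level(B)=2, enqueue
  process B: level=2
All levels: A:1, B:2, C:1, D:0, E:0, F:0, G:1, H:1
level(C) = 1

Answer: 1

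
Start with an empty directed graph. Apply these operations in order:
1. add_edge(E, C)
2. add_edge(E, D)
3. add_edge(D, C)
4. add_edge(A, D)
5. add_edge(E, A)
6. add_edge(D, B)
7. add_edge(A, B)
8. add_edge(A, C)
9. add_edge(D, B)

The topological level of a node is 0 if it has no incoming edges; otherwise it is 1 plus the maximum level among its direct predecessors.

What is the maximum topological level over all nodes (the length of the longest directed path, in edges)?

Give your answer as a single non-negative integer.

Answer: 3

Derivation:
Op 1: add_edge(E, C). Edges now: 1
Op 2: add_edge(E, D). Edges now: 2
Op 3: add_edge(D, C). Edges now: 3
Op 4: add_edge(A, D). Edges now: 4
Op 5: add_edge(E, A). Edges now: 5
Op 6: add_edge(D, B). Edges now: 6
Op 7: add_edge(A, B). Edges now: 7
Op 8: add_edge(A, C). Edges now: 8
Op 9: add_edge(D, B) (duplicate, no change). Edges now: 8
Compute levels (Kahn BFS):
  sources (in-degree 0): E
  process E: level=0
    E->A: in-degree(A)=0, level(A)=1, enqueue
    E->C: in-degree(C)=2, level(C)>=1
    E->D: in-degree(D)=1, level(D)>=1
  process A: level=1
    A->B: in-degree(B)=1, level(B)>=2
    A->C: in-degree(C)=1, level(C)>=2
    A->D: in-degree(D)=0, level(D)=2, enqueue
  process D: level=2
    D->B: in-degree(B)=0, level(B)=3, enqueue
    D->C: in-degree(C)=0, level(C)=3, enqueue
  process B: level=3
  process C: level=3
All levels: A:1, B:3, C:3, D:2, E:0
max level = 3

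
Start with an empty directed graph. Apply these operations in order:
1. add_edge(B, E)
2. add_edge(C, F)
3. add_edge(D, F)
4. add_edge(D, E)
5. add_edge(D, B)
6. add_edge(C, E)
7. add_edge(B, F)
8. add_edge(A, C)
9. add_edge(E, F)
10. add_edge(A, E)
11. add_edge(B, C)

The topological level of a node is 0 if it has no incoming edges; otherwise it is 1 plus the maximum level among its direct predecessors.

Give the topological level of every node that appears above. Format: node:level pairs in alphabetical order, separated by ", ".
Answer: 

Answer: A:0, B:1, C:2, D:0, E:3, F:4

Derivation:
Op 1: add_edge(B, E). Edges now: 1
Op 2: add_edge(C, F). Edges now: 2
Op 3: add_edge(D, F). Edges now: 3
Op 4: add_edge(D, E). Edges now: 4
Op 5: add_edge(D, B). Edges now: 5
Op 6: add_edge(C, E). Edges now: 6
Op 7: add_edge(B, F). Edges now: 7
Op 8: add_edge(A, C). Edges now: 8
Op 9: add_edge(E, F). Edges now: 9
Op 10: add_edge(A, E). Edges now: 10
Op 11: add_edge(B, C). Edges now: 11
Compute levels (Kahn BFS):
  sources (in-degree 0): A, D
  process A: level=0
    A->C: in-degree(C)=1, level(C)>=1
    A->E: in-degree(E)=3, level(E)>=1
  process D: level=0
    D->B: in-degree(B)=0, level(B)=1, enqueue
    D->E: in-degree(E)=2, level(E)>=1
    D->F: in-degree(F)=3, level(F)>=1
  process B: level=1
    B->C: in-degree(C)=0, level(C)=2, enqueue
    B->E: in-degree(E)=1, level(E)>=2
    B->F: in-degree(F)=2, level(F)>=2
  process C: level=2
    C->E: in-degree(E)=0, level(E)=3, enqueue
    C->F: in-degree(F)=1, level(F)>=3
  process E: level=3
    E->F: in-degree(F)=0, level(F)=4, enqueue
  process F: level=4
All levels: A:0, B:1, C:2, D:0, E:3, F:4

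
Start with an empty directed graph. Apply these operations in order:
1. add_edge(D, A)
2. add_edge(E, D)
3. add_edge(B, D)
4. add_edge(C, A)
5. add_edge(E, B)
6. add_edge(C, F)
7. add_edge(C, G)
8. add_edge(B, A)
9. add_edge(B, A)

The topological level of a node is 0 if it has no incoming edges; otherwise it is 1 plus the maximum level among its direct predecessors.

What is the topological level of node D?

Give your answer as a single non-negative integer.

Answer: 2

Derivation:
Op 1: add_edge(D, A). Edges now: 1
Op 2: add_edge(E, D). Edges now: 2
Op 3: add_edge(B, D). Edges now: 3
Op 4: add_edge(C, A). Edges now: 4
Op 5: add_edge(E, B). Edges now: 5
Op 6: add_edge(C, F). Edges now: 6
Op 7: add_edge(C, G). Edges now: 7
Op 8: add_edge(B, A). Edges now: 8
Op 9: add_edge(B, A) (duplicate, no change). Edges now: 8
Compute levels (Kahn BFS):
  sources (in-degree 0): C, E
  process C: level=0
    C->A: in-degree(A)=2, level(A)>=1
    C->F: in-degree(F)=0, level(F)=1, enqueue
    C->G: in-degree(G)=0, level(G)=1, enqueue
  process E: level=0
    E->B: in-degree(B)=0, level(B)=1, enqueue
    E->D: in-degree(D)=1, level(D)>=1
  process F: level=1
  process G: level=1
  process B: level=1
    B->A: in-degree(A)=1, level(A)>=2
    B->D: in-degree(D)=0, level(D)=2, enqueue
  process D: level=2
    D->A: in-degree(A)=0, level(A)=3, enqueue
  process A: level=3
All levels: A:3, B:1, C:0, D:2, E:0, F:1, G:1
level(D) = 2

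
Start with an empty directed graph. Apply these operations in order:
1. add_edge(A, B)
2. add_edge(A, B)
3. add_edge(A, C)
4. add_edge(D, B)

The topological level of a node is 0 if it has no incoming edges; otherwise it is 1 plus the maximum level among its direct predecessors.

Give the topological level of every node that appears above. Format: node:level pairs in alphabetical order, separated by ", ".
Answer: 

Answer: A:0, B:1, C:1, D:0

Derivation:
Op 1: add_edge(A, B). Edges now: 1
Op 2: add_edge(A, B) (duplicate, no change). Edges now: 1
Op 3: add_edge(A, C). Edges now: 2
Op 4: add_edge(D, B). Edges now: 3
Compute levels (Kahn BFS):
  sources (in-degree 0): A, D
  process A: level=0
    A->B: in-degree(B)=1, level(B)>=1
    A->C: in-degree(C)=0, level(C)=1, enqueue
  process D: level=0
    D->B: in-degree(B)=0, level(B)=1, enqueue
  process C: level=1
  process B: level=1
All levels: A:0, B:1, C:1, D:0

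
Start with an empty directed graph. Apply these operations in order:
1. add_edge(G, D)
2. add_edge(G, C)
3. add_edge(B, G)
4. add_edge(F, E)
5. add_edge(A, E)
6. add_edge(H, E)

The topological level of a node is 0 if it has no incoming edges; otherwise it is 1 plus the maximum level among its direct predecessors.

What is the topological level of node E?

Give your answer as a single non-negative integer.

Op 1: add_edge(G, D). Edges now: 1
Op 2: add_edge(G, C). Edges now: 2
Op 3: add_edge(B, G). Edges now: 3
Op 4: add_edge(F, E). Edges now: 4
Op 5: add_edge(A, E). Edges now: 5
Op 6: add_edge(H, E). Edges now: 6
Compute levels (Kahn BFS):
  sources (in-degree 0): A, B, F, H
  process A: level=0
    A->E: in-degree(E)=2, level(E)>=1
  process B: level=0
    B->G: in-degree(G)=0, level(G)=1, enqueue
  process F: level=0
    F->E: in-degree(E)=1, level(E)>=1
  process H: level=0
    H->E: in-degree(E)=0, level(E)=1, enqueue
  process G: level=1
    G->C: in-degree(C)=0, level(C)=2, enqueue
    G->D: in-degree(D)=0, level(D)=2, enqueue
  process E: level=1
  process C: level=2
  process D: level=2
All levels: A:0, B:0, C:2, D:2, E:1, F:0, G:1, H:0
level(E) = 1

Answer: 1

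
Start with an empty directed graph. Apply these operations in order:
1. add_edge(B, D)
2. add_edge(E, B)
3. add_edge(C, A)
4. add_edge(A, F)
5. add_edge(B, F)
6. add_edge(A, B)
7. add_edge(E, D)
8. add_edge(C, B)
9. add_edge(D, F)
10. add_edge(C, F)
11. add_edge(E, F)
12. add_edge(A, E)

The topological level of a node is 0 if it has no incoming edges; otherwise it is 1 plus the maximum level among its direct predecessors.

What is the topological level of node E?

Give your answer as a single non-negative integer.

Op 1: add_edge(B, D). Edges now: 1
Op 2: add_edge(E, B). Edges now: 2
Op 3: add_edge(C, A). Edges now: 3
Op 4: add_edge(A, F). Edges now: 4
Op 5: add_edge(B, F). Edges now: 5
Op 6: add_edge(A, B). Edges now: 6
Op 7: add_edge(E, D). Edges now: 7
Op 8: add_edge(C, B). Edges now: 8
Op 9: add_edge(D, F). Edges now: 9
Op 10: add_edge(C, F). Edges now: 10
Op 11: add_edge(E, F). Edges now: 11
Op 12: add_edge(A, E). Edges now: 12
Compute levels (Kahn BFS):
  sources (in-degree 0): C
  process C: level=0
    C->A: in-degree(A)=0, level(A)=1, enqueue
    C->B: in-degree(B)=2, level(B)>=1
    C->F: in-degree(F)=4, level(F)>=1
  process A: level=1
    A->B: in-degree(B)=1, level(B)>=2
    A->E: in-degree(E)=0, level(E)=2, enqueue
    A->F: in-degree(F)=3, level(F)>=2
  process E: level=2
    E->B: in-degree(B)=0, level(B)=3, enqueue
    E->D: in-degree(D)=1, level(D)>=3
    E->F: in-degree(F)=2, level(F)>=3
  process B: level=3
    B->D: in-degree(D)=0, level(D)=4, enqueue
    B->F: in-degree(F)=1, level(F)>=4
  process D: level=4
    D->F: in-degree(F)=0, level(F)=5, enqueue
  process F: level=5
All levels: A:1, B:3, C:0, D:4, E:2, F:5
level(E) = 2

Answer: 2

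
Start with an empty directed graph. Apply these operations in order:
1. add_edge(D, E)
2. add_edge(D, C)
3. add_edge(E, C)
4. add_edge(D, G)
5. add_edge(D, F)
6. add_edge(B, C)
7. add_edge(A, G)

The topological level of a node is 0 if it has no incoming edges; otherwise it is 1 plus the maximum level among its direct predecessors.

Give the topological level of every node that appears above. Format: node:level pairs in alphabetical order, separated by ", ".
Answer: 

Op 1: add_edge(D, E). Edges now: 1
Op 2: add_edge(D, C). Edges now: 2
Op 3: add_edge(E, C). Edges now: 3
Op 4: add_edge(D, G). Edges now: 4
Op 5: add_edge(D, F). Edges now: 5
Op 6: add_edge(B, C). Edges now: 6
Op 7: add_edge(A, G). Edges now: 7
Compute levels (Kahn BFS):
  sources (in-degree 0): A, B, D
  process A: level=0
    A->G: in-degree(G)=1, level(G)>=1
  process B: level=0
    B->C: in-degree(C)=2, level(C)>=1
  process D: level=0
    D->C: in-degree(C)=1, level(C)>=1
    D->E: in-degree(E)=0, level(E)=1, enqueue
    D->F: in-degree(F)=0, level(F)=1, enqueue
    D->G: in-degree(G)=0, level(G)=1, enqueue
  process E: level=1
    E->C: in-degree(C)=0, level(C)=2, enqueue
  process F: level=1
  process G: level=1
  process C: level=2
All levels: A:0, B:0, C:2, D:0, E:1, F:1, G:1

Answer: A:0, B:0, C:2, D:0, E:1, F:1, G:1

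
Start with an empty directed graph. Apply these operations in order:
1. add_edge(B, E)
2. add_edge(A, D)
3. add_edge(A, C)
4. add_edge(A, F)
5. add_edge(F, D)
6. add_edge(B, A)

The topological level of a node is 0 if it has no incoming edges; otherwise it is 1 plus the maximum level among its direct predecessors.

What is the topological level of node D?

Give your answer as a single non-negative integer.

Answer: 3

Derivation:
Op 1: add_edge(B, E). Edges now: 1
Op 2: add_edge(A, D). Edges now: 2
Op 3: add_edge(A, C). Edges now: 3
Op 4: add_edge(A, F). Edges now: 4
Op 5: add_edge(F, D). Edges now: 5
Op 6: add_edge(B, A). Edges now: 6
Compute levels (Kahn BFS):
  sources (in-degree 0): B
  process B: level=0
    B->A: in-degree(A)=0, level(A)=1, enqueue
    B->E: in-degree(E)=0, level(E)=1, enqueue
  process A: level=1
    A->C: in-degree(C)=0, level(C)=2, enqueue
    A->D: in-degree(D)=1, level(D)>=2
    A->F: in-degree(F)=0, level(F)=2, enqueue
  process E: level=1
  process C: level=2
  process F: level=2
    F->D: in-degree(D)=0, level(D)=3, enqueue
  process D: level=3
All levels: A:1, B:0, C:2, D:3, E:1, F:2
level(D) = 3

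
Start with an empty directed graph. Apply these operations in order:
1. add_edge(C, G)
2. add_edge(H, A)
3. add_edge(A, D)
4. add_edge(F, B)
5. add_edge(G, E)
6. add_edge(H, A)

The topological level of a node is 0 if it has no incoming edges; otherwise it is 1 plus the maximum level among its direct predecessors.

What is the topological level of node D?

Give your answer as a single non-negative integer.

Op 1: add_edge(C, G). Edges now: 1
Op 2: add_edge(H, A). Edges now: 2
Op 3: add_edge(A, D). Edges now: 3
Op 4: add_edge(F, B). Edges now: 4
Op 5: add_edge(G, E). Edges now: 5
Op 6: add_edge(H, A) (duplicate, no change). Edges now: 5
Compute levels (Kahn BFS):
  sources (in-degree 0): C, F, H
  process C: level=0
    C->G: in-degree(G)=0, level(G)=1, enqueue
  process F: level=0
    F->B: in-degree(B)=0, level(B)=1, enqueue
  process H: level=0
    H->A: in-degree(A)=0, level(A)=1, enqueue
  process G: level=1
    G->E: in-degree(E)=0, level(E)=2, enqueue
  process B: level=1
  process A: level=1
    A->D: in-degree(D)=0, level(D)=2, enqueue
  process E: level=2
  process D: level=2
All levels: A:1, B:1, C:0, D:2, E:2, F:0, G:1, H:0
level(D) = 2

Answer: 2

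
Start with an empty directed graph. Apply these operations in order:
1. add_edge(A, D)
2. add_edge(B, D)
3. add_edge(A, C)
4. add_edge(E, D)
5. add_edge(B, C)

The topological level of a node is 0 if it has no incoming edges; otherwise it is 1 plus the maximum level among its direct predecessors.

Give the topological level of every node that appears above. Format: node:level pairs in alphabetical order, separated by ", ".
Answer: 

Op 1: add_edge(A, D). Edges now: 1
Op 2: add_edge(B, D). Edges now: 2
Op 3: add_edge(A, C). Edges now: 3
Op 4: add_edge(E, D). Edges now: 4
Op 5: add_edge(B, C). Edges now: 5
Compute levels (Kahn BFS):
  sources (in-degree 0): A, B, E
  process A: level=0
    A->C: in-degree(C)=1, level(C)>=1
    A->D: in-degree(D)=2, level(D)>=1
  process B: level=0
    B->C: in-degree(C)=0, level(C)=1, enqueue
    B->D: in-degree(D)=1, level(D)>=1
  process E: level=0
    E->D: in-degree(D)=0, level(D)=1, enqueue
  process C: level=1
  process D: level=1
All levels: A:0, B:0, C:1, D:1, E:0

Answer: A:0, B:0, C:1, D:1, E:0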